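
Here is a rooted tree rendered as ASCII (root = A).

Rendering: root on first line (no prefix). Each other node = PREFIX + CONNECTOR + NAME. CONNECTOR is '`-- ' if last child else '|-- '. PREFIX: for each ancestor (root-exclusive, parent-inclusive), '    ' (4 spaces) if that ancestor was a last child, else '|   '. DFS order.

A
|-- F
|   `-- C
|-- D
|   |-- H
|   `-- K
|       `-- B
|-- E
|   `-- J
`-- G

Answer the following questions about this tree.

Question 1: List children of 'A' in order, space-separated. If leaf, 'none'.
Node A's children (from adjacency): F, D, E, G

Answer: F D E G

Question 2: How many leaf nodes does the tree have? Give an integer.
Answer: 5

Derivation:
Leaves (nodes with no children): B, C, G, H, J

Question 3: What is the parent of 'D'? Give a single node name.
Answer: A

Derivation:
Scan adjacency: D appears as child of A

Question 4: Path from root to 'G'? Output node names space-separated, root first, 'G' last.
Walk down from root: A -> G

Answer: A G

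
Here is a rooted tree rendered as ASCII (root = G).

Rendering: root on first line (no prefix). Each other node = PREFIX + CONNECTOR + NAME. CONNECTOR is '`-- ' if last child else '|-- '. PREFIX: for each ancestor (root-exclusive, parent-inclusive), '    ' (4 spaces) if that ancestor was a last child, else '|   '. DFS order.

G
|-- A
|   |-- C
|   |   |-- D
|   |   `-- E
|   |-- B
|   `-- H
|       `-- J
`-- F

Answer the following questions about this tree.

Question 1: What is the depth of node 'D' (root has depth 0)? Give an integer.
Path from root to D: G -> A -> C -> D
Depth = number of edges = 3

Answer: 3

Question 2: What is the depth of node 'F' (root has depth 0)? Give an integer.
Path from root to F: G -> F
Depth = number of edges = 1

Answer: 1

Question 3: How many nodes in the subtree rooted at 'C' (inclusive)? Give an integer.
Subtree rooted at C contains: C, D, E
Count = 3

Answer: 3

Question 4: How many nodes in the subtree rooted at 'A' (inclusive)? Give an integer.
Subtree rooted at A contains: A, B, C, D, E, H, J
Count = 7

Answer: 7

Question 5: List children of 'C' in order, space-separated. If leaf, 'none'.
Node C's children (from adjacency): D, E

Answer: D E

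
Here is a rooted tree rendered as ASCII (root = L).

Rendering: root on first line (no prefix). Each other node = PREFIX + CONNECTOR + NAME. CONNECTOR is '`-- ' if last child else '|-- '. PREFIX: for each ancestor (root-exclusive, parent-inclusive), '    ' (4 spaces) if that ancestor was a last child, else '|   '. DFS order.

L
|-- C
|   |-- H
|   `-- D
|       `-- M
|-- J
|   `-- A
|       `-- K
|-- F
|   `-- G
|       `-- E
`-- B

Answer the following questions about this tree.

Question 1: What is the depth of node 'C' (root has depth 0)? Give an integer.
Answer: 1

Derivation:
Path from root to C: L -> C
Depth = number of edges = 1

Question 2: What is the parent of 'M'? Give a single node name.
Scan adjacency: M appears as child of D

Answer: D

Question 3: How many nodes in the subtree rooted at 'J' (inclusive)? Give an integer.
Answer: 3

Derivation:
Subtree rooted at J contains: A, J, K
Count = 3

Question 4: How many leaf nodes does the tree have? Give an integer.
Leaves (nodes with no children): B, E, H, K, M

Answer: 5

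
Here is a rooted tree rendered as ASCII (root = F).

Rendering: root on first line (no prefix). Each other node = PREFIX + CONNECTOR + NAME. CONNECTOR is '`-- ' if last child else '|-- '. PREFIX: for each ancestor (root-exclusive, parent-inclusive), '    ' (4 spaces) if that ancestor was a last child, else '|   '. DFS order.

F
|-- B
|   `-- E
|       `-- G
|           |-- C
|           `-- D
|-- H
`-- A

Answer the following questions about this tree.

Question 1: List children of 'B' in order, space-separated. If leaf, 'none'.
Answer: E

Derivation:
Node B's children (from adjacency): E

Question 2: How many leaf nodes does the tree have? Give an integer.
Answer: 4

Derivation:
Leaves (nodes with no children): A, C, D, H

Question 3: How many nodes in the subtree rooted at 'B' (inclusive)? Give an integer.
Subtree rooted at B contains: B, C, D, E, G
Count = 5

Answer: 5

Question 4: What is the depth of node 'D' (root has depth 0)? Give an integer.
Answer: 4

Derivation:
Path from root to D: F -> B -> E -> G -> D
Depth = number of edges = 4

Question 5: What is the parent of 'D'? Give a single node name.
Answer: G

Derivation:
Scan adjacency: D appears as child of G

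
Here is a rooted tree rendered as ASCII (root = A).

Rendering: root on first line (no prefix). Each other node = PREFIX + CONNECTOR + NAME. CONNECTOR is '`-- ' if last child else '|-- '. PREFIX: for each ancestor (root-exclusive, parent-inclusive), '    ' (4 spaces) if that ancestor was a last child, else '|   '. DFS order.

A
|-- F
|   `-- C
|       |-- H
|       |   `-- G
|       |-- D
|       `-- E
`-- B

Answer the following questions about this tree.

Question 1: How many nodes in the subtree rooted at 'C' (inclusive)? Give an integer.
Answer: 5

Derivation:
Subtree rooted at C contains: C, D, E, G, H
Count = 5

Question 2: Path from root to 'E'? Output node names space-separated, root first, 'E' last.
Answer: A F C E

Derivation:
Walk down from root: A -> F -> C -> E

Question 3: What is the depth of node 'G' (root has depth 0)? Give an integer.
Answer: 4

Derivation:
Path from root to G: A -> F -> C -> H -> G
Depth = number of edges = 4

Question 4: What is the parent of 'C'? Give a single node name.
Answer: F

Derivation:
Scan adjacency: C appears as child of F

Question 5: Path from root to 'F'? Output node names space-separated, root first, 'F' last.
Answer: A F

Derivation:
Walk down from root: A -> F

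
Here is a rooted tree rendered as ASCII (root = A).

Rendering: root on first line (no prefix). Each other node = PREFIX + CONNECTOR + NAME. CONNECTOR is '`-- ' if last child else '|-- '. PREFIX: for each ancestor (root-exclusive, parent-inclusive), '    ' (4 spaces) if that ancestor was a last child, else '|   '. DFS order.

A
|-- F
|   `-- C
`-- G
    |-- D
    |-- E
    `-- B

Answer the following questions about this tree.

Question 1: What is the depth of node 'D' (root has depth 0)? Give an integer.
Answer: 2

Derivation:
Path from root to D: A -> G -> D
Depth = number of edges = 2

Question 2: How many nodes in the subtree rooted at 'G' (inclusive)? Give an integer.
Subtree rooted at G contains: B, D, E, G
Count = 4

Answer: 4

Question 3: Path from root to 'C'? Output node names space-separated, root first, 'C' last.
Answer: A F C

Derivation:
Walk down from root: A -> F -> C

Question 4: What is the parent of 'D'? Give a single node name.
Scan adjacency: D appears as child of G

Answer: G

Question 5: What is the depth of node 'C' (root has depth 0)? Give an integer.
Answer: 2

Derivation:
Path from root to C: A -> F -> C
Depth = number of edges = 2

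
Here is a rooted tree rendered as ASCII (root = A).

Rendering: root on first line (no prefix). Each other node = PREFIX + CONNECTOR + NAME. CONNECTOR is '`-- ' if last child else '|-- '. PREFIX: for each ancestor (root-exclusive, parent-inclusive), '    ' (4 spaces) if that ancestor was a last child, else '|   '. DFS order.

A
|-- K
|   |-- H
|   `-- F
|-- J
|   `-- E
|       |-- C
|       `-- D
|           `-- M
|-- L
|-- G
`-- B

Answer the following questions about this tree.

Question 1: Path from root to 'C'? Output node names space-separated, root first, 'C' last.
Answer: A J E C

Derivation:
Walk down from root: A -> J -> E -> C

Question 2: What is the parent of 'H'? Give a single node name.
Answer: K

Derivation:
Scan adjacency: H appears as child of K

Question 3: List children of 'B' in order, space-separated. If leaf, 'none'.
Answer: none

Derivation:
Node B's children (from adjacency): (leaf)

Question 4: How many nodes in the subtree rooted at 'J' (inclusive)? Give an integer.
Answer: 5

Derivation:
Subtree rooted at J contains: C, D, E, J, M
Count = 5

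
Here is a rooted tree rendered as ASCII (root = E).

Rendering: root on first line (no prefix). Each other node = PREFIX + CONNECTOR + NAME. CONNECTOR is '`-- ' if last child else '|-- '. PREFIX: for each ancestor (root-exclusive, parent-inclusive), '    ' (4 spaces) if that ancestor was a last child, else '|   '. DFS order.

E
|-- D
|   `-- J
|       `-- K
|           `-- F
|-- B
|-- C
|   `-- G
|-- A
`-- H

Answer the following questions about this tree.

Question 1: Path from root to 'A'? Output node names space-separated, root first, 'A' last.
Walk down from root: E -> A

Answer: E A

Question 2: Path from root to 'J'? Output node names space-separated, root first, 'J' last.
Answer: E D J

Derivation:
Walk down from root: E -> D -> J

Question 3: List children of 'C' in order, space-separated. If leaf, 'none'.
Node C's children (from adjacency): G

Answer: G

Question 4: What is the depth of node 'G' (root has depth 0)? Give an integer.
Answer: 2

Derivation:
Path from root to G: E -> C -> G
Depth = number of edges = 2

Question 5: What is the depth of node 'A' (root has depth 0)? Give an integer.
Answer: 1

Derivation:
Path from root to A: E -> A
Depth = number of edges = 1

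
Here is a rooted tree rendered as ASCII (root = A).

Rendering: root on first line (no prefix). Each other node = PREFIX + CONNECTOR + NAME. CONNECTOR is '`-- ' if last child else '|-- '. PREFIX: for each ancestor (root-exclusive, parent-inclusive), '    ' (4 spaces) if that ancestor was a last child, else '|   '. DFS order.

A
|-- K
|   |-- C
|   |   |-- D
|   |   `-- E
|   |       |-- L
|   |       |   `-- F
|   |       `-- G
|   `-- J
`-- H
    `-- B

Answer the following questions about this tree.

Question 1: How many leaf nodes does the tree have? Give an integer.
Answer: 5

Derivation:
Leaves (nodes with no children): B, D, F, G, J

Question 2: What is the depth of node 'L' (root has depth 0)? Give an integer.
Path from root to L: A -> K -> C -> E -> L
Depth = number of edges = 4

Answer: 4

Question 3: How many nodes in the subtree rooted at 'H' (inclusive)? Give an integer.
Answer: 2

Derivation:
Subtree rooted at H contains: B, H
Count = 2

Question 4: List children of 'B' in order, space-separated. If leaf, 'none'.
Node B's children (from adjacency): (leaf)

Answer: none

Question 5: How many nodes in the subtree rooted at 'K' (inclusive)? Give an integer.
Answer: 8

Derivation:
Subtree rooted at K contains: C, D, E, F, G, J, K, L
Count = 8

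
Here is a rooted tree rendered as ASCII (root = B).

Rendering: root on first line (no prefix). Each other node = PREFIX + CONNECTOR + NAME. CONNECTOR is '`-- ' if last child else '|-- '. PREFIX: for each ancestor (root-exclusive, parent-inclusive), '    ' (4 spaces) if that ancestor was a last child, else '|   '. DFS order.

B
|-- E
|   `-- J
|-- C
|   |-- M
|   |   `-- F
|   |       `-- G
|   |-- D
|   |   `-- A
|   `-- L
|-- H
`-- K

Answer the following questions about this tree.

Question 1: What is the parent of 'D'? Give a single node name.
Scan adjacency: D appears as child of C

Answer: C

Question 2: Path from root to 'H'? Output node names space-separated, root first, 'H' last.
Answer: B H

Derivation:
Walk down from root: B -> H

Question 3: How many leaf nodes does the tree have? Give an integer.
Answer: 6

Derivation:
Leaves (nodes with no children): A, G, H, J, K, L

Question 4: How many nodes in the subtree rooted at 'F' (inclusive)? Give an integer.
Answer: 2

Derivation:
Subtree rooted at F contains: F, G
Count = 2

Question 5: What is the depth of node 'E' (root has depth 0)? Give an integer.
Path from root to E: B -> E
Depth = number of edges = 1

Answer: 1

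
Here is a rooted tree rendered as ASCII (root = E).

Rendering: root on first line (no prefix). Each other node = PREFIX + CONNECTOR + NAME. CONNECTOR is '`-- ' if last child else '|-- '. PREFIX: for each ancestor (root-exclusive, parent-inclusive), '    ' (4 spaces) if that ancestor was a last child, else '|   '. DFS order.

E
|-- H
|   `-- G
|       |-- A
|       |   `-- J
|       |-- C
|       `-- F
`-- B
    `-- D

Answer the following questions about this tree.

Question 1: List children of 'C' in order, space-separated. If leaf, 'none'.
Answer: none

Derivation:
Node C's children (from adjacency): (leaf)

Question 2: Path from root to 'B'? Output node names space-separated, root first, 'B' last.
Walk down from root: E -> B

Answer: E B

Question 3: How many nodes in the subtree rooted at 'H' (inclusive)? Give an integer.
Subtree rooted at H contains: A, C, F, G, H, J
Count = 6

Answer: 6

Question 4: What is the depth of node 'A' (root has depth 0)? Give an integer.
Path from root to A: E -> H -> G -> A
Depth = number of edges = 3

Answer: 3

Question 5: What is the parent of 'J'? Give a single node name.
Scan adjacency: J appears as child of A

Answer: A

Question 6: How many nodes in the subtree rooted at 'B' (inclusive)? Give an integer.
Answer: 2

Derivation:
Subtree rooted at B contains: B, D
Count = 2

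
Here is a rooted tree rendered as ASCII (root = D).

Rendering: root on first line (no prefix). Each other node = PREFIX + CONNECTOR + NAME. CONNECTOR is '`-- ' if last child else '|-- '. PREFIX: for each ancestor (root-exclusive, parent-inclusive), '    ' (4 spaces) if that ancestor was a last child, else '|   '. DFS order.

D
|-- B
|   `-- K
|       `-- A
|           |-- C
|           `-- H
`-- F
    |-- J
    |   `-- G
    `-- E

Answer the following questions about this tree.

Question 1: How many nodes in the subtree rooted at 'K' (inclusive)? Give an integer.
Subtree rooted at K contains: A, C, H, K
Count = 4

Answer: 4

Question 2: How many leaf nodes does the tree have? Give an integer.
Answer: 4

Derivation:
Leaves (nodes with no children): C, E, G, H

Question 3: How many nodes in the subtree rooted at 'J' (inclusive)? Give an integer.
Answer: 2

Derivation:
Subtree rooted at J contains: G, J
Count = 2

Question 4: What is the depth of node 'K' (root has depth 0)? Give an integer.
Path from root to K: D -> B -> K
Depth = number of edges = 2

Answer: 2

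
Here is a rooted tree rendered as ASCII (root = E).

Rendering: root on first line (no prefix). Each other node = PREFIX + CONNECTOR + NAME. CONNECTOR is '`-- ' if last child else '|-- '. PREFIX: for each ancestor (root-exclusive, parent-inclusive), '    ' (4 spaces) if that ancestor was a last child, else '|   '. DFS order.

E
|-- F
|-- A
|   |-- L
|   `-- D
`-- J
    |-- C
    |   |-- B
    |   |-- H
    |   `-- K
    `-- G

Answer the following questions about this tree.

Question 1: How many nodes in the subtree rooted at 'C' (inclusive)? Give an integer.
Answer: 4

Derivation:
Subtree rooted at C contains: B, C, H, K
Count = 4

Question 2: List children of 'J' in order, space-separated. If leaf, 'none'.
Node J's children (from adjacency): C, G

Answer: C G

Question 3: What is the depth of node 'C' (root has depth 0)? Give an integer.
Answer: 2

Derivation:
Path from root to C: E -> J -> C
Depth = number of edges = 2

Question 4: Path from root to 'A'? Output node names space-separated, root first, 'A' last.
Answer: E A

Derivation:
Walk down from root: E -> A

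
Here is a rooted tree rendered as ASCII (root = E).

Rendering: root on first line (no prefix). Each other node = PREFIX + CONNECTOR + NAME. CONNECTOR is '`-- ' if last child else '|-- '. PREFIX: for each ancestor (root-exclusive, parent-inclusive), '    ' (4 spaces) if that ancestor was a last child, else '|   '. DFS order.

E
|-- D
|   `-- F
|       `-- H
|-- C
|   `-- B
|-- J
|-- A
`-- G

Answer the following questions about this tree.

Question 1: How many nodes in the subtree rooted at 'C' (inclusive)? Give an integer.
Subtree rooted at C contains: B, C
Count = 2

Answer: 2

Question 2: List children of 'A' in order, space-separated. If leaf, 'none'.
Answer: none

Derivation:
Node A's children (from adjacency): (leaf)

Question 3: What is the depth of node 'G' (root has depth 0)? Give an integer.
Path from root to G: E -> G
Depth = number of edges = 1

Answer: 1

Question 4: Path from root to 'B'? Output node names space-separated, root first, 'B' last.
Walk down from root: E -> C -> B

Answer: E C B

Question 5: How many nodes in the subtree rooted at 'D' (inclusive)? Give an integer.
Answer: 3

Derivation:
Subtree rooted at D contains: D, F, H
Count = 3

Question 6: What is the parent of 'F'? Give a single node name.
Answer: D

Derivation:
Scan adjacency: F appears as child of D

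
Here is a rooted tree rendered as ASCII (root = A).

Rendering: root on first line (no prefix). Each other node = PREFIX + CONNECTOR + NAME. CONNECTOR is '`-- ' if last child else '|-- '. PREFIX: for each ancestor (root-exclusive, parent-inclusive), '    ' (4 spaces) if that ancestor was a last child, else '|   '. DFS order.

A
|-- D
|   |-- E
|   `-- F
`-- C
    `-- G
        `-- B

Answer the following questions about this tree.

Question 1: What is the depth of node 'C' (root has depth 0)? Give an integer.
Answer: 1

Derivation:
Path from root to C: A -> C
Depth = number of edges = 1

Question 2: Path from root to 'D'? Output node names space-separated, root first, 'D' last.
Walk down from root: A -> D

Answer: A D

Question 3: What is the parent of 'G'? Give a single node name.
Scan adjacency: G appears as child of C

Answer: C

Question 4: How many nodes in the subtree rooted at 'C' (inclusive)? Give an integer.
Subtree rooted at C contains: B, C, G
Count = 3

Answer: 3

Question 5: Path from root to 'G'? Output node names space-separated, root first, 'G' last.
Walk down from root: A -> C -> G

Answer: A C G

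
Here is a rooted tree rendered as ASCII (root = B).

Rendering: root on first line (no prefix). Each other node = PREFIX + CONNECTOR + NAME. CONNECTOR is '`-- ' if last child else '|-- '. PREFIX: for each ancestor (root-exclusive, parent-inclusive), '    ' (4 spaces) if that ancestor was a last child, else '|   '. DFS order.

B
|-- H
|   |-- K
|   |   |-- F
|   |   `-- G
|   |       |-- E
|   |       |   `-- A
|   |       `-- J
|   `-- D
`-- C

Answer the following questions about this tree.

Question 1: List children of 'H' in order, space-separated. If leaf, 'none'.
Node H's children (from adjacency): K, D

Answer: K D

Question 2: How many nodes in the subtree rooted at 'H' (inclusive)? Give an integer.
Answer: 8

Derivation:
Subtree rooted at H contains: A, D, E, F, G, H, J, K
Count = 8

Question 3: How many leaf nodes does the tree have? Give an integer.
Answer: 5

Derivation:
Leaves (nodes with no children): A, C, D, F, J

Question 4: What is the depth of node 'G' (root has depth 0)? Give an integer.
Path from root to G: B -> H -> K -> G
Depth = number of edges = 3

Answer: 3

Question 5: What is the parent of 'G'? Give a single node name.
Answer: K

Derivation:
Scan adjacency: G appears as child of K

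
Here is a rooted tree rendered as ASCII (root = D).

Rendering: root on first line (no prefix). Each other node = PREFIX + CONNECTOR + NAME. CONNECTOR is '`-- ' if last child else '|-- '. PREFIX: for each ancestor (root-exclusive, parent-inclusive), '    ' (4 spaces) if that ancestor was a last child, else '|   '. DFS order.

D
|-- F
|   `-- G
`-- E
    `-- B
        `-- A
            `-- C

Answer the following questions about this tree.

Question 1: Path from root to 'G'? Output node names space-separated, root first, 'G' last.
Walk down from root: D -> F -> G

Answer: D F G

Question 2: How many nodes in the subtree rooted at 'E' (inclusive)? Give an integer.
Answer: 4

Derivation:
Subtree rooted at E contains: A, B, C, E
Count = 4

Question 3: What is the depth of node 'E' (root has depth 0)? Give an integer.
Answer: 1

Derivation:
Path from root to E: D -> E
Depth = number of edges = 1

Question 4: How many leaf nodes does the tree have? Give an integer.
Leaves (nodes with no children): C, G

Answer: 2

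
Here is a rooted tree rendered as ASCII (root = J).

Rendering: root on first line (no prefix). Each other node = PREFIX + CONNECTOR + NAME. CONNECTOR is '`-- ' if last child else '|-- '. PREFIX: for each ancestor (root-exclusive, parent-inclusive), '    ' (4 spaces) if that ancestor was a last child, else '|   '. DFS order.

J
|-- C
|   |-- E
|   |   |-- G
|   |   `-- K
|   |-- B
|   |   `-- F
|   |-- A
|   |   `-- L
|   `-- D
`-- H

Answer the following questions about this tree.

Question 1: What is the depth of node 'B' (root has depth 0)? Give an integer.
Path from root to B: J -> C -> B
Depth = number of edges = 2

Answer: 2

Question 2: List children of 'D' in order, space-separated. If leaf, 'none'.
Node D's children (from adjacency): (leaf)

Answer: none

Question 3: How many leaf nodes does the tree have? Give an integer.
Leaves (nodes with no children): D, F, G, H, K, L

Answer: 6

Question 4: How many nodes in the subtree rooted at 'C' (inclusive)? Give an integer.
Subtree rooted at C contains: A, B, C, D, E, F, G, K, L
Count = 9

Answer: 9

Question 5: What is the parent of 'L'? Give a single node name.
Scan adjacency: L appears as child of A

Answer: A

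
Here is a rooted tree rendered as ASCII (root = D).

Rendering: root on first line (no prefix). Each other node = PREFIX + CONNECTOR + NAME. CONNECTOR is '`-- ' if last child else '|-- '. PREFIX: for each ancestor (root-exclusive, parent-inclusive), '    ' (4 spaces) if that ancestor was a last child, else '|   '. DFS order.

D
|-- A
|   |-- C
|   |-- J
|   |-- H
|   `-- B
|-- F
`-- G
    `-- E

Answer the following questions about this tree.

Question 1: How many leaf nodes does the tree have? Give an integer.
Leaves (nodes with no children): B, C, E, F, H, J

Answer: 6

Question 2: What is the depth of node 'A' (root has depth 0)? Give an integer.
Path from root to A: D -> A
Depth = number of edges = 1

Answer: 1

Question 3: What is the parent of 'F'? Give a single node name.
Answer: D

Derivation:
Scan adjacency: F appears as child of D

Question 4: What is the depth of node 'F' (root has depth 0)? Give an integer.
Path from root to F: D -> F
Depth = number of edges = 1

Answer: 1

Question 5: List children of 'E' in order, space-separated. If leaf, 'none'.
Node E's children (from adjacency): (leaf)

Answer: none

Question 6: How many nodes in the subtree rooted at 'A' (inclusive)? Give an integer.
Subtree rooted at A contains: A, B, C, H, J
Count = 5

Answer: 5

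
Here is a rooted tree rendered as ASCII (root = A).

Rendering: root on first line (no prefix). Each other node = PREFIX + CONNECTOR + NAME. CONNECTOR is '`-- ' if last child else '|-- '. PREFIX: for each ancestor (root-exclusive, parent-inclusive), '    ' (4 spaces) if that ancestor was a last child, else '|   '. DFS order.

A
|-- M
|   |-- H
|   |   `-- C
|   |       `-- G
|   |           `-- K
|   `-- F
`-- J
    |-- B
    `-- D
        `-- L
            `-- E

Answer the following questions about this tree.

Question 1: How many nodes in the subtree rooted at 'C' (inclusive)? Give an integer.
Subtree rooted at C contains: C, G, K
Count = 3

Answer: 3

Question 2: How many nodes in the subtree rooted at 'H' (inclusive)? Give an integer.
Answer: 4

Derivation:
Subtree rooted at H contains: C, G, H, K
Count = 4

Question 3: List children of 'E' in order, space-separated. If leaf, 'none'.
Answer: none

Derivation:
Node E's children (from adjacency): (leaf)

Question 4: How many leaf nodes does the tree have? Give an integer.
Leaves (nodes with no children): B, E, F, K

Answer: 4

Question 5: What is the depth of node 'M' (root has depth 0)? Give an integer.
Answer: 1

Derivation:
Path from root to M: A -> M
Depth = number of edges = 1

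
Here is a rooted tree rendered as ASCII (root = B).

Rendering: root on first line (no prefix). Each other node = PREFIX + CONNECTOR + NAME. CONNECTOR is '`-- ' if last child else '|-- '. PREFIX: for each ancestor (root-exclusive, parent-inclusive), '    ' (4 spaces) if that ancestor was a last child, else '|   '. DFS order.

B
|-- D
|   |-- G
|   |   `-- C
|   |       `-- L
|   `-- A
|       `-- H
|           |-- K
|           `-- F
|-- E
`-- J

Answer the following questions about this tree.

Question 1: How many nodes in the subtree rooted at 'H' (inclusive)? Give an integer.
Answer: 3

Derivation:
Subtree rooted at H contains: F, H, K
Count = 3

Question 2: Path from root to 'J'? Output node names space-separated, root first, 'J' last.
Answer: B J

Derivation:
Walk down from root: B -> J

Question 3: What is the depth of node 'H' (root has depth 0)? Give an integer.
Answer: 3

Derivation:
Path from root to H: B -> D -> A -> H
Depth = number of edges = 3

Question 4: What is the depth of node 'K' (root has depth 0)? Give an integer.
Answer: 4

Derivation:
Path from root to K: B -> D -> A -> H -> K
Depth = number of edges = 4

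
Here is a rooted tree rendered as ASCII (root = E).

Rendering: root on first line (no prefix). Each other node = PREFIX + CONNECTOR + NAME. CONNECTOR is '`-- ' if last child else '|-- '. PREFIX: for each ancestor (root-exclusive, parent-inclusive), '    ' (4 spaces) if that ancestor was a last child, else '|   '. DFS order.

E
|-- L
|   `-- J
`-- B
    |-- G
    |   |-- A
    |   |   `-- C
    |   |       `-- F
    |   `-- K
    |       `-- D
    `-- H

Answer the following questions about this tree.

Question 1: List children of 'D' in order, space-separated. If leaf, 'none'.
Node D's children (from adjacency): (leaf)

Answer: none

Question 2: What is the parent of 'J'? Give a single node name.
Answer: L

Derivation:
Scan adjacency: J appears as child of L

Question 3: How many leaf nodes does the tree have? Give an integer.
Answer: 4

Derivation:
Leaves (nodes with no children): D, F, H, J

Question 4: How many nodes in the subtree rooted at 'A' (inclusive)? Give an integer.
Subtree rooted at A contains: A, C, F
Count = 3

Answer: 3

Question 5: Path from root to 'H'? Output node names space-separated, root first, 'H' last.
Walk down from root: E -> B -> H

Answer: E B H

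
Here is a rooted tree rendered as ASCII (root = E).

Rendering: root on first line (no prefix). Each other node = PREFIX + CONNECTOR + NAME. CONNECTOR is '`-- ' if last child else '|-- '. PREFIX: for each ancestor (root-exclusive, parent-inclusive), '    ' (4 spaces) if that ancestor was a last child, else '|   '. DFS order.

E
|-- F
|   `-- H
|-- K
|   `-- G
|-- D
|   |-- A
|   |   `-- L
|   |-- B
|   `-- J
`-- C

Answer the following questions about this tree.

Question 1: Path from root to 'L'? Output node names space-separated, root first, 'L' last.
Answer: E D A L

Derivation:
Walk down from root: E -> D -> A -> L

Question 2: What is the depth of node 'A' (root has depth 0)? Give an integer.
Path from root to A: E -> D -> A
Depth = number of edges = 2

Answer: 2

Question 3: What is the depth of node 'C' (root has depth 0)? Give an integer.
Path from root to C: E -> C
Depth = number of edges = 1

Answer: 1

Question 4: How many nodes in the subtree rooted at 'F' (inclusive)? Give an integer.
Answer: 2

Derivation:
Subtree rooted at F contains: F, H
Count = 2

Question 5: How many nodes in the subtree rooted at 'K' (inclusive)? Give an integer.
Answer: 2

Derivation:
Subtree rooted at K contains: G, K
Count = 2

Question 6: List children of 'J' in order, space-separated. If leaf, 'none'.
Node J's children (from adjacency): (leaf)

Answer: none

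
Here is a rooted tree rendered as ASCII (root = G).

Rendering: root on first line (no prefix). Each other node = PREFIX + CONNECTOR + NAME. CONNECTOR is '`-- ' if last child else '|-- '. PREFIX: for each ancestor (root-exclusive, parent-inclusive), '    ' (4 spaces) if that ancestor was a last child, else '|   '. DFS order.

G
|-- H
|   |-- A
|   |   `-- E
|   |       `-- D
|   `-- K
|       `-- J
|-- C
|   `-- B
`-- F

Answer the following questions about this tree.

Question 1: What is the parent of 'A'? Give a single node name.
Answer: H

Derivation:
Scan adjacency: A appears as child of H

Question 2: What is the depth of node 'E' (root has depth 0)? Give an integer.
Path from root to E: G -> H -> A -> E
Depth = number of edges = 3

Answer: 3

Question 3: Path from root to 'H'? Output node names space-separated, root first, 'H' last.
Walk down from root: G -> H

Answer: G H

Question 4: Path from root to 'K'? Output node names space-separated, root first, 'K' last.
Walk down from root: G -> H -> K

Answer: G H K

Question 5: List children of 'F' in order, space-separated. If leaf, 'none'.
Node F's children (from adjacency): (leaf)

Answer: none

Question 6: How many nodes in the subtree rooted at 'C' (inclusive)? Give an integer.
Answer: 2

Derivation:
Subtree rooted at C contains: B, C
Count = 2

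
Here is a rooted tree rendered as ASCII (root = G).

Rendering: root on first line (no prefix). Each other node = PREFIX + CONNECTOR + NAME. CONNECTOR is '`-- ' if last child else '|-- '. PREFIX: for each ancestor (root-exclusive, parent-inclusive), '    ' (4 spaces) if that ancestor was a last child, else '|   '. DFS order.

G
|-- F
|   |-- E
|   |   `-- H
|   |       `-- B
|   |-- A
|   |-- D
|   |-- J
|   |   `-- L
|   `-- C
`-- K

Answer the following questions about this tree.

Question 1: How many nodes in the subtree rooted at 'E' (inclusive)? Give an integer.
Subtree rooted at E contains: B, E, H
Count = 3

Answer: 3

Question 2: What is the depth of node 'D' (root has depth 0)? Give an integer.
Answer: 2

Derivation:
Path from root to D: G -> F -> D
Depth = number of edges = 2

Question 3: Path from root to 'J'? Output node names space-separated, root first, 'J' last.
Walk down from root: G -> F -> J

Answer: G F J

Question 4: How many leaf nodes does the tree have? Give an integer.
Answer: 6

Derivation:
Leaves (nodes with no children): A, B, C, D, K, L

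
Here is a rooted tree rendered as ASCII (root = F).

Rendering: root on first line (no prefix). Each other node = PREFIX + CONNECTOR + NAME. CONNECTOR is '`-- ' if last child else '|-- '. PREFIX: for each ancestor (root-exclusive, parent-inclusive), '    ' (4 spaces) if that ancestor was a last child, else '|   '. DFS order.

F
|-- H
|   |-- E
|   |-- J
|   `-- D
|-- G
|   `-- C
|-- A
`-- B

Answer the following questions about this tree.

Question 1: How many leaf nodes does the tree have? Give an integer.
Leaves (nodes with no children): A, B, C, D, E, J

Answer: 6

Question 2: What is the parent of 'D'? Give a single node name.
Answer: H

Derivation:
Scan adjacency: D appears as child of H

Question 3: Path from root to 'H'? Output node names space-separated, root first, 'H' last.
Answer: F H

Derivation:
Walk down from root: F -> H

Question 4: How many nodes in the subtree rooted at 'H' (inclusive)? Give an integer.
Answer: 4

Derivation:
Subtree rooted at H contains: D, E, H, J
Count = 4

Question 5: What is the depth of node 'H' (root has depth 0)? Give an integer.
Answer: 1

Derivation:
Path from root to H: F -> H
Depth = number of edges = 1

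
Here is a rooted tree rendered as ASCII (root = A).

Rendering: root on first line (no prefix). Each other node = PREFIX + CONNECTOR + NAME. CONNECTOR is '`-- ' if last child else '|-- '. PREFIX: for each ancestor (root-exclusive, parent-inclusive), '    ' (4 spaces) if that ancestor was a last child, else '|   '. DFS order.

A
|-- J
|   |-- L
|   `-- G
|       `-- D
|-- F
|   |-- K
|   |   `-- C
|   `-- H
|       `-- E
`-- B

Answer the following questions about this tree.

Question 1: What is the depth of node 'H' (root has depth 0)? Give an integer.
Answer: 2

Derivation:
Path from root to H: A -> F -> H
Depth = number of edges = 2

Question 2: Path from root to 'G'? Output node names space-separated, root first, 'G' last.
Answer: A J G

Derivation:
Walk down from root: A -> J -> G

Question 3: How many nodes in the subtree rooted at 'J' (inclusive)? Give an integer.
Subtree rooted at J contains: D, G, J, L
Count = 4

Answer: 4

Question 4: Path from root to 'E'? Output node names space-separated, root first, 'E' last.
Answer: A F H E

Derivation:
Walk down from root: A -> F -> H -> E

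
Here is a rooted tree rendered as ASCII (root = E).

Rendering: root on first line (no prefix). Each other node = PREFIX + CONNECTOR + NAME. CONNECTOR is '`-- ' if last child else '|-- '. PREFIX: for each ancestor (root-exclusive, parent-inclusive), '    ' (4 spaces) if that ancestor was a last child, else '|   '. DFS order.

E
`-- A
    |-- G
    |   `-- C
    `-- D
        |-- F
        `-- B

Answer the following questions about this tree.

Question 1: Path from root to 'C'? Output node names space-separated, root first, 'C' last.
Walk down from root: E -> A -> G -> C

Answer: E A G C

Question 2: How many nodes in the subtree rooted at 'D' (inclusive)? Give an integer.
Subtree rooted at D contains: B, D, F
Count = 3

Answer: 3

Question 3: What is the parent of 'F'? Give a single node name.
Scan adjacency: F appears as child of D

Answer: D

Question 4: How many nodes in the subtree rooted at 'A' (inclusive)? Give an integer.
Subtree rooted at A contains: A, B, C, D, F, G
Count = 6

Answer: 6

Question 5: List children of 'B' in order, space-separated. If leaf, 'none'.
Node B's children (from adjacency): (leaf)

Answer: none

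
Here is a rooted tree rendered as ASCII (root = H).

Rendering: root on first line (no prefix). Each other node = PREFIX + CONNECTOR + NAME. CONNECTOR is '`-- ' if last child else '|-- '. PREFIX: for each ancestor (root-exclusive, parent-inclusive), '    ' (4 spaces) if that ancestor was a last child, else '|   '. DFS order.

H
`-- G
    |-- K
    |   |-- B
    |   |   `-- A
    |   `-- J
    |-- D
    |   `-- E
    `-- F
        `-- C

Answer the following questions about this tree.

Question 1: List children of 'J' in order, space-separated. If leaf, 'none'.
Answer: none

Derivation:
Node J's children (from adjacency): (leaf)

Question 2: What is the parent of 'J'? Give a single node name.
Answer: K

Derivation:
Scan adjacency: J appears as child of K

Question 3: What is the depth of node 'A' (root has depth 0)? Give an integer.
Path from root to A: H -> G -> K -> B -> A
Depth = number of edges = 4

Answer: 4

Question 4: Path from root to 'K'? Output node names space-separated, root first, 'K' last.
Answer: H G K

Derivation:
Walk down from root: H -> G -> K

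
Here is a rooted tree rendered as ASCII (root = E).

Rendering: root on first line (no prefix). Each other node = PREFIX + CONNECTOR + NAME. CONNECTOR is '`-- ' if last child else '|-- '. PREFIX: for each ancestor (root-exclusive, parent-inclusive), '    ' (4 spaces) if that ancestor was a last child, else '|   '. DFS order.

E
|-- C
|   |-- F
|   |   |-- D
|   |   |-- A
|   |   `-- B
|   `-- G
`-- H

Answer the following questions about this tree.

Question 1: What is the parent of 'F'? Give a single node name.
Scan adjacency: F appears as child of C

Answer: C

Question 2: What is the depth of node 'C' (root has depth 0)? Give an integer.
Answer: 1

Derivation:
Path from root to C: E -> C
Depth = number of edges = 1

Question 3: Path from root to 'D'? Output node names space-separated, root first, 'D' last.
Walk down from root: E -> C -> F -> D

Answer: E C F D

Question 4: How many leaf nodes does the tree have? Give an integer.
Leaves (nodes with no children): A, B, D, G, H

Answer: 5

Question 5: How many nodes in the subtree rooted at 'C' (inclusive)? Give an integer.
Subtree rooted at C contains: A, B, C, D, F, G
Count = 6

Answer: 6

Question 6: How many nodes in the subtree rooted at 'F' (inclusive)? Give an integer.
Subtree rooted at F contains: A, B, D, F
Count = 4

Answer: 4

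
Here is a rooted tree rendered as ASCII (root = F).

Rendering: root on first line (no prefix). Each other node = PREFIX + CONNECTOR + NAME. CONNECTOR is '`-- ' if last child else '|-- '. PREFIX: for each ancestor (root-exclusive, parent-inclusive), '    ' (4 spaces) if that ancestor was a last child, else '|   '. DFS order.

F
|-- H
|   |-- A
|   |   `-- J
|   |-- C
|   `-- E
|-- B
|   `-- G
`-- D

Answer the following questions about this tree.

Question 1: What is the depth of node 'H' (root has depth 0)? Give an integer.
Answer: 1

Derivation:
Path from root to H: F -> H
Depth = number of edges = 1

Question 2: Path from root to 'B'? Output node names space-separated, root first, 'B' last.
Walk down from root: F -> B

Answer: F B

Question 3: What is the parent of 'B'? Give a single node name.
Scan adjacency: B appears as child of F

Answer: F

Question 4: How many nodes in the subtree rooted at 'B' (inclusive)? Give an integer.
Subtree rooted at B contains: B, G
Count = 2

Answer: 2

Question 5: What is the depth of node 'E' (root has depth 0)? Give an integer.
Path from root to E: F -> H -> E
Depth = number of edges = 2

Answer: 2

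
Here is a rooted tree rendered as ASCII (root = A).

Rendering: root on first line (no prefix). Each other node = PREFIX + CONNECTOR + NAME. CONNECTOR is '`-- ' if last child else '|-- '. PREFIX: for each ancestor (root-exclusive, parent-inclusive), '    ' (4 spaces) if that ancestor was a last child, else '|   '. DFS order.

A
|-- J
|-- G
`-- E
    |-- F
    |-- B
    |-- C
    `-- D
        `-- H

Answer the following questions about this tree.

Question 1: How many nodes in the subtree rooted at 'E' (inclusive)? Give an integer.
Subtree rooted at E contains: B, C, D, E, F, H
Count = 6

Answer: 6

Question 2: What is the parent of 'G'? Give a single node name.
Answer: A

Derivation:
Scan adjacency: G appears as child of A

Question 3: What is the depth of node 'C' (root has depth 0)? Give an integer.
Answer: 2

Derivation:
Path from root to C: A -> E -> C
Depth = number of edges = 2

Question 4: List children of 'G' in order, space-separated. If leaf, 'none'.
Node G's children (from adjacency): (leaf)

Answer: none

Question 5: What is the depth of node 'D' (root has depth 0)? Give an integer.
Answer: 2

Derivation:
Path from root to D: A -> E -> D
Depth = number of edges = 2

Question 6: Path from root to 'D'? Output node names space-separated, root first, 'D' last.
Walk down from root: A -> E -> D

Answer: A E D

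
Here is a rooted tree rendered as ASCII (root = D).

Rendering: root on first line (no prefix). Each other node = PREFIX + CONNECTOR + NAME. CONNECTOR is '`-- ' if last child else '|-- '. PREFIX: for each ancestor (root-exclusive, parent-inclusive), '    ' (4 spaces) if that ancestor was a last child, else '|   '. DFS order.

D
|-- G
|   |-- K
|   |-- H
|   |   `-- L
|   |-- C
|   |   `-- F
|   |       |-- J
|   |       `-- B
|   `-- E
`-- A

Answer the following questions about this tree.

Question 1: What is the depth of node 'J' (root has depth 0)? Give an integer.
Answer: 4

Derivation:
Path from root to J: D -> G -> C -> F -> J
Depth = number of edges = 4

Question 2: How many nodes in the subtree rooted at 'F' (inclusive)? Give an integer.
Subtree rooted at F contains: B, F, J
Count = 3

Answer: 3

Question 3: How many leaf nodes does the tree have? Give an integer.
Leaves (nodes with no children): A, B, E, J, K, L

Answer: 6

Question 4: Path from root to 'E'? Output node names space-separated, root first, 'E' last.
Walk down from root: D -> G -> E

Answer: D G E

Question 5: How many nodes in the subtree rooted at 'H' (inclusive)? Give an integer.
Subtree rooted at H contains: H, L
Count = 2

Answer: 2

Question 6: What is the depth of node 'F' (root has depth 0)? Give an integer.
Path from root to F: D -> G -> C -> F
Depth = number of edges = 3

Answer: 3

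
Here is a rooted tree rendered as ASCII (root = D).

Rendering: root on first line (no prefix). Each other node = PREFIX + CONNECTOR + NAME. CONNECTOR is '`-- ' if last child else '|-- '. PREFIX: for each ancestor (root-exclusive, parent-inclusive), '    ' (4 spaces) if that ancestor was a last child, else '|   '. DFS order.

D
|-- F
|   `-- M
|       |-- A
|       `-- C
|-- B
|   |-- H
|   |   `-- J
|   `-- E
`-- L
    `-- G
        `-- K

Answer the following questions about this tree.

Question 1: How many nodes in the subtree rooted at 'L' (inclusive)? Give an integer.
Answer: 3

Derivation:
Subtree rooted at L contains: G, K, L
Count = 3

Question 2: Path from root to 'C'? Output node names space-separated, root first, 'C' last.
Answer: D F M C

Derivation:
Walk down from root: D -> F -> M -> C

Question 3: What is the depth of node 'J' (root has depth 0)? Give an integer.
Path from root to J: D -> B -> H -> J
Depth = number of edges = 3

Answer: 3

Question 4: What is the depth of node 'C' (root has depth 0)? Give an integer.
Answer: 3

Derivation:
Path from root to C: D -> F -> M -> C
Depth = number of edges = 3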